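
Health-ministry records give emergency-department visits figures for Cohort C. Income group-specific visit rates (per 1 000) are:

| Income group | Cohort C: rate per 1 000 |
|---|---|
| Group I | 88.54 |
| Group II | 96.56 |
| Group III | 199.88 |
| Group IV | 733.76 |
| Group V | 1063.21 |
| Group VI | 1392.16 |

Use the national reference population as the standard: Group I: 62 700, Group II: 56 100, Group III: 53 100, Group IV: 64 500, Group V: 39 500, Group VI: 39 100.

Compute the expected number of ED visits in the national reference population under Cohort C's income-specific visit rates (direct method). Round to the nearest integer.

Expected ED visits = Σ (standard pop × income-specific rate ÷ 1 000)
= 62 700×88.54/1 000 + 56 100×96.56/1 000 + 53 100×199.88/1 000 + 64 500×733.76/1 000 + 39 500×1063.21/1 000 + 39 100×1392.16/1 000
= 5551.46 + 5417.02 + 10613.63 + 47327.52 + 41996.79 + 54433.46 = 165339.87.

165340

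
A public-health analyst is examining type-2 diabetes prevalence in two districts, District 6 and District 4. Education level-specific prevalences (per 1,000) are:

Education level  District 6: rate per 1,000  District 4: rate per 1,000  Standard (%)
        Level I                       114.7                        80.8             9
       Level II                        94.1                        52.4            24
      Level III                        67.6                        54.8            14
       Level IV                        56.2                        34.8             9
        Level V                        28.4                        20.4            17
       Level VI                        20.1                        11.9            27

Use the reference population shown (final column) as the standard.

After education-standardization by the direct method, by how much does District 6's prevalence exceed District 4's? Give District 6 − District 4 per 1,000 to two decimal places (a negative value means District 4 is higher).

20.35

Standard weights: 0.09, 0.24, 0.14, 0.09, 0.17, 0.27.
District 6: 0.0900×114.7 + 0.2400×94.1 + 0.1400×67.6 + 0.0900×56.2 + 0.1700×28.4 + 0.2700×20.1 = 57.6840 per 1,000.
District 4: 0.0900×80.8 + 0.2400×52.4 + 0.1400×54.8 + 0.0900×34.8 + 0.1700×20.4 + 0.2700×11.9 = 37.3330 per 1,000.
Difference = 57.6840 − 37.3330 = 20.3510.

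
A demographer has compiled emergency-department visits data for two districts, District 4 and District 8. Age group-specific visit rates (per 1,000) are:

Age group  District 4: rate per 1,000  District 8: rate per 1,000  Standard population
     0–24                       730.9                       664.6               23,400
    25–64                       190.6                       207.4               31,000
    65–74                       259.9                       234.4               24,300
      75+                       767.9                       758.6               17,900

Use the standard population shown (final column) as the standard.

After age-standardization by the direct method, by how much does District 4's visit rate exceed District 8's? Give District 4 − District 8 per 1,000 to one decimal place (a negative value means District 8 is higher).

18.8

Standard total = 96,600; weights = 0.2422, 0.3209, 0.2516, 0.1853.
District 4: 0.2422×730.9 + 0.3209×190.6 + 0.2516×259.9 + 0.1853×767.9 = 445.8865 per 1,000.
District 8: 0.2422×664.6 + 0.3209×207.4 + 0.2516×234.4 + 0.1853×758.6 = 427.0797 per 1,000.
Difference = 445.8865 − 427.0797 = 18.8068.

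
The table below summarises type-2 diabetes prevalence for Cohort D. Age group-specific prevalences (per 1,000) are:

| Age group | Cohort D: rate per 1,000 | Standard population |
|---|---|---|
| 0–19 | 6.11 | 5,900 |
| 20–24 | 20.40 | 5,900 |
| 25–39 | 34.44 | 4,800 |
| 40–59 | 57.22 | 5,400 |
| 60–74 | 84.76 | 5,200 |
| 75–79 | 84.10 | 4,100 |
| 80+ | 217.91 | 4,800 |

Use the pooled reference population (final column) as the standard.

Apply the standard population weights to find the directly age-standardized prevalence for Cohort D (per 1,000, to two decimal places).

68.21

Standard total = 36,100; weights = 0.1634, 0.1634, 0.1330, 0.1496, 0.1440, 0.1136, 0.1330.
Standardized rate: 0.1634×6.11 + 0.1634×20.40 + 0.1330×34.44 + 0.1496×57.22 + 0.1440×84.76 + 0.1136×84.10 + 0.1330×217.91 = 68.2061 per 1,000.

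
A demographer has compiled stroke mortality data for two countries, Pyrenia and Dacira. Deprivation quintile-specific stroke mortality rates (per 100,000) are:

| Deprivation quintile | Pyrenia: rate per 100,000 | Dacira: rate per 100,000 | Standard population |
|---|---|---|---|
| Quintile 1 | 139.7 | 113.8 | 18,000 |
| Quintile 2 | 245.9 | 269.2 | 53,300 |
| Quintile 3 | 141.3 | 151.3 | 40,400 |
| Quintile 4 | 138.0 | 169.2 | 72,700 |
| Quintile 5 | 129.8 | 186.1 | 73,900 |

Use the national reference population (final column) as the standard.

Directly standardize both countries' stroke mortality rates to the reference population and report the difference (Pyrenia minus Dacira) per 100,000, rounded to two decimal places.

Standard total = 258,300; weights = 0.0697, 0.2063, 0.1564, 0.2815, 0.2861.
Pyrenia: 0.0697×139.7 + 0.2063×245.9 + 0.1564×141.3 + 0.2815×138.0 + 0.2861×129.8 = 158.5537 per 100,000.
Dacira: 0.0697×113.8 + 0.2063×269.2 + 0.1564×151.3 + 0.2815×169.2 + 0.2861×186.1 = 188.0097 per 100,000.
Difference = 158.5537 − 188.0097 = -29.4561.

-29.46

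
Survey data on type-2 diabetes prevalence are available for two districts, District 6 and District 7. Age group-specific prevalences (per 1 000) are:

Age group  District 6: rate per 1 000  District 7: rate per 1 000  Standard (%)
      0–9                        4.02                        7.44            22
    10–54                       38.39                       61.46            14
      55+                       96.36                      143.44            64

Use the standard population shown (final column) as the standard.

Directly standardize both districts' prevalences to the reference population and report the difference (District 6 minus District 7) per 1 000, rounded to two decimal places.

Standard weights: 0.22, 0.14, 0.64.
District 6: 0.2200×4.02 + 0.1400×38.39 + 0.6400×96.36 = 67.9294 per 1 000.
District 7: 0.2200×7.44 + 0.1400×61.46 + 0.6400×143.44 = 102.0428 per 1 000.
Difference = 67.9294 − 102.0428 = -34.1134.

-34.11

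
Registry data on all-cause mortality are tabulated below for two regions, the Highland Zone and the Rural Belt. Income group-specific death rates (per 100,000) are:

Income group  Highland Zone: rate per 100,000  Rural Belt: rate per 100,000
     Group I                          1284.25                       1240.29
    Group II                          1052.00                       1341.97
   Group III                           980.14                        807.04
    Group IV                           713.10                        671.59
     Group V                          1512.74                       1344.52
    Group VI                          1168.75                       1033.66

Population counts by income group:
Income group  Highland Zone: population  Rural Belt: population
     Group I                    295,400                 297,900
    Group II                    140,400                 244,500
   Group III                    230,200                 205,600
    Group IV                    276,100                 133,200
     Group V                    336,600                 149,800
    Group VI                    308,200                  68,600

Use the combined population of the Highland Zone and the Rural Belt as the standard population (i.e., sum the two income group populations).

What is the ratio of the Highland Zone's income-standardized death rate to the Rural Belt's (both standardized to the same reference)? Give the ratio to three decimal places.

Combined standard total = 2,686,500; weights = 0.2208, 0.1433, 0.1622, 0.1524, 0.1811, 0.1403.
The Highland Zone: 0.2208×1284.25 + 0.1433×1052.00 + 0.1622×980.14 + 0.1524×713.10 + 0.1811×1512.74 + 0.1403×1168.75 = 1139.7949 per 100,000.
The Rural Belt: 0.2208×1240.29 + 0.1433×1341.97 + 0.1622×807.04 + 0.1524×671.59 + 0.1811×1344.52 + 0.1403×1033.66 = 1087.8227 per 100,000.
Ratio = 1139.7949 ÷ 1087.8227 = 1.04778.

1.048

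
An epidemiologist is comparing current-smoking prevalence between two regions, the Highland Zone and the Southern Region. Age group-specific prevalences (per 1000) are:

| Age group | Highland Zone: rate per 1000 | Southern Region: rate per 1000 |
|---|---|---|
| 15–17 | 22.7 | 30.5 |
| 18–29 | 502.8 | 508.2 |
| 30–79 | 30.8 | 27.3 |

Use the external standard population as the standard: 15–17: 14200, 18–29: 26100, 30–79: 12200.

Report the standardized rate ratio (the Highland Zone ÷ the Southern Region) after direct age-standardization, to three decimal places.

Standard total = 52500; weights = 0.2705, 0.4971, 0.2324.
The Highland Zone: 0.2705×22.7 + 0.4971×502.8 + 0.2324×30.8 = 263.2606 per 1000.
The Southern Region: 0.2705×30.5 + 0.4971×508.2 + 0.2324×27.3 = 267.2415 per 1000.
Ratio = 263.2606 ÷ 267.2415 = 0.98510.

0.985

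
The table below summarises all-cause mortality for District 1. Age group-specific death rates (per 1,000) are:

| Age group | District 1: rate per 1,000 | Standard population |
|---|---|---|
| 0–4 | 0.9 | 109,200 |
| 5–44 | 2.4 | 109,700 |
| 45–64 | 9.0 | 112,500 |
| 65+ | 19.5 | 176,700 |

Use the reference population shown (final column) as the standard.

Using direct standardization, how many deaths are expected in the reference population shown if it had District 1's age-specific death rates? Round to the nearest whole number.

4820

Expected deaths = Σ (standard pop × age-specific rate ÷ 1,000)
= 109,200×0.9/1,000 + 109,700×2.4/1,000 + 112,500×9.0/1,000 + 176,700×19.5/1,000
= 98.28 + 263.28 + 1012.50 + 3445.65 = 4819.71.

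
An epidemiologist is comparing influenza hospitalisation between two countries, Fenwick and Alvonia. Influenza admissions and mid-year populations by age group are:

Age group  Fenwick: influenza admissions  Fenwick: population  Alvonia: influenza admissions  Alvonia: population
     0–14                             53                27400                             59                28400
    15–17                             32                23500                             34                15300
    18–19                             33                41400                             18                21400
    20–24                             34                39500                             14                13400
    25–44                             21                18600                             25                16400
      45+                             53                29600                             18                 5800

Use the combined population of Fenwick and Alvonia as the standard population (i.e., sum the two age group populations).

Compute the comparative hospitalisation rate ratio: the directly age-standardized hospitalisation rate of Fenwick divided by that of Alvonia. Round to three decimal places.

0.759

Age-specific rates per 100000 for Fenwick: 193.43, 136.17, 79.71, 86.08, 112.90, 179.05.
For Alvonia: 207.75, 222.22, 84.11, 104.48, 152.44, 310.34.
Combined standard total = 280700; weights = 0.1988, 0.1382, 0.2237, 0.1885, 0.1247, 0.1261.
Fenwick: 0.1988×193.43 + 0.1382×136.17 + 0.2237×79.71 + 0.1885×86.08 + 0.1247×112.90 + 0.1261×179.05 = 127.9878 per 100000.
Alvonia: 0.1988×207.75 + 0.1382×222.22 + 0.2237×84.11 + 0.1885×104.48 + 0.1247×152.44 + 0.1261×310.34 = 168.6682 per 100000.
Ratio = 127.9878 ÷ 168.6682 = 0.75881.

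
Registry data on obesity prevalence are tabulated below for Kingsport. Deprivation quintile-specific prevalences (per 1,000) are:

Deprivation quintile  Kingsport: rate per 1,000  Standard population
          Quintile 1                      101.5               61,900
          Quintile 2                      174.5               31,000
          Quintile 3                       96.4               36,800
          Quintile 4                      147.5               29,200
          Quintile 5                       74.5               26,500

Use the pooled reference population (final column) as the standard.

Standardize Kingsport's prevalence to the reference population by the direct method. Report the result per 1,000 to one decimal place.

Standard total = 185,400; weights = 0.3339, 0.1672, 0.1985, 0.1575, 0.1429.
Standardized rate: 0.3339×101.5 + 0.1672×174.5 + 0.1985×96.4 + 0.1575×147.5 + 0.1429×74.5 = 116.0794 per 1,000.

116.1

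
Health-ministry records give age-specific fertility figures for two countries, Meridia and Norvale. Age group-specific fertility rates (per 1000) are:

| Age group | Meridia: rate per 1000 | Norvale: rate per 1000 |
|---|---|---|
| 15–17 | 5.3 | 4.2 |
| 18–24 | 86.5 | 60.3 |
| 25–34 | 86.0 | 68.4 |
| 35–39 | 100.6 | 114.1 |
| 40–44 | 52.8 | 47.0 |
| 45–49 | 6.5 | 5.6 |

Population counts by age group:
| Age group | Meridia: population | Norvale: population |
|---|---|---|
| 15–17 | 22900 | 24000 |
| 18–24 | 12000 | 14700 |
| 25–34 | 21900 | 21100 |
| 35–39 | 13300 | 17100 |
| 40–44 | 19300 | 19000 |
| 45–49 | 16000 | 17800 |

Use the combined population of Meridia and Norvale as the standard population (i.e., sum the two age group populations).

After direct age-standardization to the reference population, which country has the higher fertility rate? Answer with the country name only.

Combined standard total = 219100; weights = 0.2141, 0.1219, 0.1963, 0.1387, 0.1748, 0.1543.
Meridia: 0.2141×5.3 + 0.1219×86.5 + 0.1963×86.0 + 0.1387×100.6 + 0.1748×52.8 + 0.1543×6.5 = 52.7444 per 1000.
Norvale: 0.2141×4.2 + 0.1219×60.3 + 0.1963×68.4 + 0.1387×114.1 + 0.1748×47.0 + 0.1543×5.6 = 46.5824 per 1000.

Meridia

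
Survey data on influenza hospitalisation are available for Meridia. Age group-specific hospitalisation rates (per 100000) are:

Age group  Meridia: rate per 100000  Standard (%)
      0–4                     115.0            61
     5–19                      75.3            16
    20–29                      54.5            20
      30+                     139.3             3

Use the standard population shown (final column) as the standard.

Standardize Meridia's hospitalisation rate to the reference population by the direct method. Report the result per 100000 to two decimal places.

97.28

Standard weights: 0.61, 0.16, 0.20, 0.03.
Standardized rate: 0.6100×115.0 + 0.1600×75.3 + 0.2000×54.5 + 0.0300×139.3 = 97.2770 per 100000.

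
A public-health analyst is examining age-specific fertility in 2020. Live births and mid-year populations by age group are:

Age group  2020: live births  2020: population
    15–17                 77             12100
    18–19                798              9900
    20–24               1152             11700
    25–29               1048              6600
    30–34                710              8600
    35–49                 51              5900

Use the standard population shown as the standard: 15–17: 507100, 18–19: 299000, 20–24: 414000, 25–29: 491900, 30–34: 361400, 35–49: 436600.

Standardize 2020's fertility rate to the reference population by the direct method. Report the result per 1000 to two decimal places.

71.64

Age-specific rates per 1000 for 2020: 6.364, 80.606, 98.462, 158.788, 82.558, 8.644.
Standard total = 2510000; weights = 0.2020, 0.1191, 0.1649, 0.1960, 0.1440, 0.1739.
Standardized rate: 0.2020×6.364 + 0.1191×80.606 + 0.1649×98.462 + 0.1960×158.788 + 0.1440×82.558 + 0.1739×8.644 = 71.6373 per 1000.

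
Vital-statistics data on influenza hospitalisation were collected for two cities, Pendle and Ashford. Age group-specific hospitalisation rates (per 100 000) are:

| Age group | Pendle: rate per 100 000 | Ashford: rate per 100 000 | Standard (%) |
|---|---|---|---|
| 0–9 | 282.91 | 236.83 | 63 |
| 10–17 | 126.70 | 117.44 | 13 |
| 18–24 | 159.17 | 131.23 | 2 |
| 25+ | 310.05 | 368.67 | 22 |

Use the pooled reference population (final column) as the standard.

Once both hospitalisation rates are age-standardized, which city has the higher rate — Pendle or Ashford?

Pendle

Standard weights: 0.63, 0.13, 0.02, 0.22.
Pendle: 0.6300×282.91 + 0.1300×126.70 + 0.0200×159.17 + 0.2200×310.05 = 266.0987 per 100 000.
Ashford: 0.6300×236.83 + 0.1300×117.44 + 0.0200×131.23 + 0.2200×368.67 = 248.2021 per 100 000.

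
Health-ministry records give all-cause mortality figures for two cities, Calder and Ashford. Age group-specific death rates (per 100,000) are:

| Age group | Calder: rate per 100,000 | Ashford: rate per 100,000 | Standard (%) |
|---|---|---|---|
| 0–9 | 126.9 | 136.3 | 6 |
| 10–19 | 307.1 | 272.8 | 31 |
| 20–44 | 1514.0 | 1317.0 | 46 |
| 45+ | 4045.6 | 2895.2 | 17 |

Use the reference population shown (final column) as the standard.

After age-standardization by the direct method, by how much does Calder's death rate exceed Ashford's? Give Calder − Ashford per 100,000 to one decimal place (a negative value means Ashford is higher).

Standard weights: 0.06, 0.31, 0.46, 0.17.
Calder: 0.0600×126.9 + 0.3100×307.1 + 0.4600×1514.0 + 0.1700×4045.6 = 1487.0070 per 100,000.
Ashford: 0.0600×136.3 + 0.3100×272.8 + 0.4600×1317.0 + 0.1700×2895.2 = 1190.7500 per 100,000.
Difference = 1487.0070 − 1190.7500 = 296.2570.

296.3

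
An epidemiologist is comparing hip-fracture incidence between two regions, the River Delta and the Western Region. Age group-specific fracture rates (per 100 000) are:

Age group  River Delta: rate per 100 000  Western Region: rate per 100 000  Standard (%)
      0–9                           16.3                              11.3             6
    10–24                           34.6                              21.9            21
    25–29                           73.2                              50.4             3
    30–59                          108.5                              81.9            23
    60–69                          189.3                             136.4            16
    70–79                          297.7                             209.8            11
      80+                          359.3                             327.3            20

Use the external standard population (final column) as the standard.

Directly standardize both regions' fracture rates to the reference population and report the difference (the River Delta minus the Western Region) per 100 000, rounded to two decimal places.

34.30

Standard weights: 0.06, 0.21, 0.03, 0.23, 0.16, 0.11, 0.20.
The River Delta: 0.0600×16.3 + 0.2100×34.6 + 0.0300×73.2 + 0.2300×108.5 + 0.1600×189.3 + 0.1100×297.7 + 0.2000×359.3 = 170.2900 per 100 000.
The Western Region: 0.0600×11.3 + 0.2100×21.9 + 0.0300×50.4 + 0.2300×81.9 + 0.1600×136.4 + 0.1100×209.8 + 0.2000×327.3 = 135.9880 per 100 000.
Difference = 170.2900 − 135.9880 = 34.3020.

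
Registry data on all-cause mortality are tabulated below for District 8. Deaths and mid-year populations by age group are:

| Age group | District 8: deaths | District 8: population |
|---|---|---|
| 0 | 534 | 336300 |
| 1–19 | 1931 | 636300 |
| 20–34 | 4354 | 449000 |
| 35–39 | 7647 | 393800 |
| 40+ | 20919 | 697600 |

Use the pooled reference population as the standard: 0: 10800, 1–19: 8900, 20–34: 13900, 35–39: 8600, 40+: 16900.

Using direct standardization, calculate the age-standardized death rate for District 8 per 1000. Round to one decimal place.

14.4

Age-specific rates per 1000 for District 8: 1.588, 3.035, 9.697, 19.418, 29.987.
Standard total = 59100; weights = 0.1827, 0.1506, 0.2352, 0.1455, 0.2860.
Standardized rate: 0.1827×1.588 + 0.1506×3.035 + 0.2352×9.697 + 0.1455×19.418 + 0.2860×29.987 = 14.4286 per 1000.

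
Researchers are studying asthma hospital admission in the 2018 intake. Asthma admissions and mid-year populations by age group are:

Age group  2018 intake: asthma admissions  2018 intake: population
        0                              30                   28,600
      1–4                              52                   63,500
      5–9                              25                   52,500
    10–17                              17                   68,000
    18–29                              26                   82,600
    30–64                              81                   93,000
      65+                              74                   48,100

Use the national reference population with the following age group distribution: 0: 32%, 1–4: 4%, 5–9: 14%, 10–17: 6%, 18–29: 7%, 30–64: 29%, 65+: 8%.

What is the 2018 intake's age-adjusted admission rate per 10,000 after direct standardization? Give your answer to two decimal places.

Age-specific rates per 10,000 for the 2018 intake: 10.49, 8.19, 4.76, 2.50, 3.15, 8.71, 15.38.
Standard weights: 0.32, 0.04, 0.14, 0.06, 0.07, 0.29, 0.08.
Standardized rate: 0.3200×10.49 + 0.0400×8.19 + 0.1400×4.76 + 0.0600×2.50 + 0.0700×3.15 + 0.2900×8.71 + 0.0800×15.38 = 8.4778 per 10,000.

8.48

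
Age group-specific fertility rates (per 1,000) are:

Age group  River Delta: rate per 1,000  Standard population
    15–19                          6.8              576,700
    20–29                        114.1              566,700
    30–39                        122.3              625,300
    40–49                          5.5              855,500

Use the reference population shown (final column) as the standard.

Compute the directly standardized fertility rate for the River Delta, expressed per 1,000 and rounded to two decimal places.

Standard total = 2,624,200; weights = 0.2198, 0.2160, 0.2383, 0.3260.
Standardized rate: 0.2198×6.8 + 0.2160×114.1 + 0.2383×122.3 + 0.3260×5.5 = 57.0694 per 1,000.

57.07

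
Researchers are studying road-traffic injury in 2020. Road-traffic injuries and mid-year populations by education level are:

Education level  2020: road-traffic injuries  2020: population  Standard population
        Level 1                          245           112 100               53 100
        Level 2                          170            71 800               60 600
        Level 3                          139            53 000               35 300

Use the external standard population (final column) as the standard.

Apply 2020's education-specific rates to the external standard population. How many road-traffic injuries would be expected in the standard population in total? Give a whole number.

352

Education-specific rates per 100 000 for 2020: 218.55, 236.77, 262.26.
Expected road-traffic injuries = Σ (standard pop × education-specific rate ÷ 100 000)
= 53 100×218.55/100 000 + 60 600×236.77/100 000 + 35 300×262.26/100 000
= 116.05 + 143.48 + 92.58 = 352.11.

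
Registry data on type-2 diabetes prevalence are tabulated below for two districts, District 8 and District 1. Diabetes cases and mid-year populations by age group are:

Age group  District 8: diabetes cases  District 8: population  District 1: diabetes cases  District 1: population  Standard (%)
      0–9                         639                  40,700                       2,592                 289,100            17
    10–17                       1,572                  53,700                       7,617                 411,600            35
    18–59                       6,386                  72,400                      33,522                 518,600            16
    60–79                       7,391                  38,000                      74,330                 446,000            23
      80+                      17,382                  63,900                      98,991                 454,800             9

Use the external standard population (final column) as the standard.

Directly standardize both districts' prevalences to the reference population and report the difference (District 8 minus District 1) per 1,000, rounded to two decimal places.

19.98

Age-specific rates per 1,000 for District 8: 15.700, 29.274, 88.204, 194.500, 272.019.
For District 1: 8.966, 18.506, 64.639, 166.659, 217.658.
Standard weights: 0.17, 0.35, 0.16, 0.23, 0.09.
District 8: 0.1700×15.700 + 0.3500×29.274 + 0.1600×88.204 + 0.2300×194.500 + 0.0900×272.019 = 96.2442 per 1,000.
District 1: 0.1700×8.966 + 0.3500×18.506 + 0.1600×64.639 + 0.2300×166.659 + 0.0900×217.658 = 76.2644 per 1,000.
Difference = 96.2442 − 76.2644 = 19.9799.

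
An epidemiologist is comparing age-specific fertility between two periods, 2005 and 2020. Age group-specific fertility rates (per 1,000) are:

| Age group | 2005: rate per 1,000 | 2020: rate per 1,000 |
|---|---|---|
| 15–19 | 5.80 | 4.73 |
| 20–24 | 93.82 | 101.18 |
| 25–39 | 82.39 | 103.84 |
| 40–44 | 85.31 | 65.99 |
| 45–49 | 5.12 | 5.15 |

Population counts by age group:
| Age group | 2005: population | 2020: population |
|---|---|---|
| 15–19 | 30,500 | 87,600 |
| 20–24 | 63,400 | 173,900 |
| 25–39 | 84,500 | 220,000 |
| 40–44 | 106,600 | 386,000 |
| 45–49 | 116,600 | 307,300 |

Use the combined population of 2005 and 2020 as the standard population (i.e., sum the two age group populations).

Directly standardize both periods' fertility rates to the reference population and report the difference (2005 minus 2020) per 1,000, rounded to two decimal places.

Combined standard total = 1,576,400; weights = 0.0749, 0.1505, 0.1932, 0.3125, 0.2689.
2005: 0.0749×5.80 + 0.1505×93.82 + 0.1932×82.39 + 0.3125×85.31 + 0.2689×5.12 = 58.5069 per 1,000.
2020: 0.0749×4.73 + 0.1505×101.18 + 0.1932×103.84 + 0.3125×65.99 + 0.2689×5.15 = 57.6489 per 1,000.
Difference = 58.5069 − 57.6489 = 0.8580.

0.86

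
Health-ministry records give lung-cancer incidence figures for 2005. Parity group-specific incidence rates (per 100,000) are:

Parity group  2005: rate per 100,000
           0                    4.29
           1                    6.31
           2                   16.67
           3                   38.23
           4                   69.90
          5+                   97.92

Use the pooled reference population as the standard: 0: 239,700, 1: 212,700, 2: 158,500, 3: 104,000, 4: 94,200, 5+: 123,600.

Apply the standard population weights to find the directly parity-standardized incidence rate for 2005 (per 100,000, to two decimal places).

29.67

Standard total = 932,700; weights = 0.2570, 0.2280, 0.1699, 0.1115, 0.1010, 0.1325.
Standardized rate: 0.2570×4.29 + 0.2280×6.31 + 0.1699×16.67 + 0.1115×38.23 + 0.1010×69.90 + 0.1325×97.92 = 29.6731 per 100,000.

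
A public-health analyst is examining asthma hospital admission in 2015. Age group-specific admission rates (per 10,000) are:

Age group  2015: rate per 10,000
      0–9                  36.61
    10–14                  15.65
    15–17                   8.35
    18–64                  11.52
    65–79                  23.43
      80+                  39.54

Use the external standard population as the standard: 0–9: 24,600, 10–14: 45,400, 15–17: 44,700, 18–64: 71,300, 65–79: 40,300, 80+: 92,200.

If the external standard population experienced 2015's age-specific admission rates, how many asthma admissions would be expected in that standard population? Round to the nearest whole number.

Expected asthma admissions = Σ (standard pop × age-specific rate ÷ 10,000)
= 24,600×36.61/10,000 + 45,400×15.65/10,000 + 44,700×8.35/10,000 + 71,300×11.52/10,000 + 40,300×23.43/10,000 + 92,200×39.54/10,000
= 90.06 + 71.05 + 37.32 + 82.14 + 94.42 + 364.56 = 739.56.

740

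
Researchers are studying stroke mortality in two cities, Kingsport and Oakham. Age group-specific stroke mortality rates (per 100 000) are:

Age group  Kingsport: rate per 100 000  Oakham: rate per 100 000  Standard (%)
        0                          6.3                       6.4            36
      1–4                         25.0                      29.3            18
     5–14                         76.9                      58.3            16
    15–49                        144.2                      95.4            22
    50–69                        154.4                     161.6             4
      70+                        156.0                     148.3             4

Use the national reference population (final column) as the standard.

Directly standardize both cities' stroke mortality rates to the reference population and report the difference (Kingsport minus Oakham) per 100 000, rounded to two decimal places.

Standard weights: 0.36, 0.18, 0.16, 0.22, 0.04, 0.04.
Kingsport: 0.3600×6.3 + 0.1800×25.0 + 0.1600×76.9 + 0.2200×144.2 + 0.0400×154.4 + 0.0400×156.0 = 63.2120 per 100 000.
Oakham: 0.3600×6.4 + 0.1800×29.3 + 0.1600×58.3 + 0.2200×95.4 + 0.0400×161.6 + 0.0400×148.3 = 50.2900 per 100 000.
Difference = 63.2120 − 50.2900 = 12.9220.

12.92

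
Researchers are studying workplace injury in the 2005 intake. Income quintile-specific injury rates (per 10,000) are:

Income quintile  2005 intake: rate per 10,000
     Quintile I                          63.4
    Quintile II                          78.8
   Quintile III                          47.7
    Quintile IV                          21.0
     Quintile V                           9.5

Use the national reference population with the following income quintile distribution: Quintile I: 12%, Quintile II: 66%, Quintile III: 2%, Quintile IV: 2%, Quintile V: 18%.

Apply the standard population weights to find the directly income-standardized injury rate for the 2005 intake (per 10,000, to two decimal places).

62.70

Standard weights: 0.12, 0.66, 0.02, 0.02, 0.18.
Standardized rate: 0.1200×63.4 + 0.6600×78.8 + 0.0200×47.7 + 0.0200×21.0 + 0.1800×9.5 = 62.7000 per 10,000.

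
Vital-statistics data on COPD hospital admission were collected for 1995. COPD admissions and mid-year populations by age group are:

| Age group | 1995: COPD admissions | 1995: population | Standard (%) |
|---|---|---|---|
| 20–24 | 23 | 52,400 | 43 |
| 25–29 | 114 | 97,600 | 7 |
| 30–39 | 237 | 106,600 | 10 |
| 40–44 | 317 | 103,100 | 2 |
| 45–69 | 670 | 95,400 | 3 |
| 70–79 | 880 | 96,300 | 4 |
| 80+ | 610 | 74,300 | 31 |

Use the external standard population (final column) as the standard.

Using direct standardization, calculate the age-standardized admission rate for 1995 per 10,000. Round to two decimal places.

36.76

Age-specific rates per 10,000 for 1995: 4.39, 11.68, 22.23, 30.75, 70.23, 91.38, 82.10.
Standard weights: 0.43, 0.07, 0.10, 0.02, 0.03, 0.04, 0.31.
Standardized rate: 0.4300×4.39 + 0.0700×11.68 + 0.1000×22.23 + 0.0200×30.75 + 0.0300×70.23 + 0.0400×91.38 + 0.3100×82.10 = 36.7563 per 10,000.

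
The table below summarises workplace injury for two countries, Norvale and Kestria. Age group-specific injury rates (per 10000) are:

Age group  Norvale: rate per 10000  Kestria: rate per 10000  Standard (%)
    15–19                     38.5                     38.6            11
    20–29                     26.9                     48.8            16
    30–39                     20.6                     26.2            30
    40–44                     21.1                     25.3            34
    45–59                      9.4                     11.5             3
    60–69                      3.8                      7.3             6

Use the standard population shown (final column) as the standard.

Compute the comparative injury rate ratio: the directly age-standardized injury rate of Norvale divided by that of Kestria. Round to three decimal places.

0.765

Standard weights: 0.11, 0.16, 0.30, 0.34, 0.03, 0.06.
Norvale: 0.1100×38.5 + 0.1600×26.9 + 0.3000×20.6 + 0.3400×21.1 + 0.0300×9.4 + 0.0600×3.8 = 22.4030 per 10000.
Kestria: 0.1100×38.6 + 0.1600×48.8 + 0.3000×26.2 + 0.3400×25.3 + 0.0300×11.5 + 0.0600×7.3 = 29.2990 per 10000.
Ratio = 22.4030 ÷ 29.2990 = 0.76463.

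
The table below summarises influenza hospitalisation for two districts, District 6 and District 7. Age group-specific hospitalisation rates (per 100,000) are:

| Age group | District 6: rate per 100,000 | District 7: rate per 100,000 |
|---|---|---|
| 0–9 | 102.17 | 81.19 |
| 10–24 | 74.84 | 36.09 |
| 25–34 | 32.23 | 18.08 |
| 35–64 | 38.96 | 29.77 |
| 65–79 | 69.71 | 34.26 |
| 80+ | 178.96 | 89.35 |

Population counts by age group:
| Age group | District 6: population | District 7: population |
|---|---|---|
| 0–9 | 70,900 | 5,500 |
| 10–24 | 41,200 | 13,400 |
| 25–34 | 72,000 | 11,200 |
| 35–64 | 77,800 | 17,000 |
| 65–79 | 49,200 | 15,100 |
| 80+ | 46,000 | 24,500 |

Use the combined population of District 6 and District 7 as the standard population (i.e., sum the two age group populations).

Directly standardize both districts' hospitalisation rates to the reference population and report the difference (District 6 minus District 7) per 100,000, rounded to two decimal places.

Combined standard total = 443,800; weights = 0.1721, 0.1230, 0.1875, 0.2136, 0.1449, 0.1589.
District 6: 0.1721×102.17 + 0.1230×74.84 + 0.1875×32.23 + 0.2136×38.96 + 0.1449×69.71 + 0.1589×178.96 = 79.6891 per 100,000.
District 7: 0.1721×81.19 + 0.1230×36.09 + 0.1875×18.08 + 0.2136×29.77 + 0.1449×34.26 + 0.1589×89.35 = 47.3231 per 100,000.
Difference = 79.6891 − 47.3231 = 32.3661.

32.37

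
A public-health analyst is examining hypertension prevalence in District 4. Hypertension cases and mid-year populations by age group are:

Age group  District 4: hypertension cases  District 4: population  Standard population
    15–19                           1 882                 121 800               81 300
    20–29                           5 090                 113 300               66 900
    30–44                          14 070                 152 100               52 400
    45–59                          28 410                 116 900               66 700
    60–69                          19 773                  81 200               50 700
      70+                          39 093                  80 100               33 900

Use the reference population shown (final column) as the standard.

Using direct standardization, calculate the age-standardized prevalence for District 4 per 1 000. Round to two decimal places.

154.05

Age-specific rates per 1 000 for District 4: 15.452, 44.925, 92.505, 243.028, 243.510, 488.052.
Standard total = 351 900; weights = 0.2310, 0.1901, 0.1489, 0.1895, 0.1441, 0.0963.
Standardized rate: 0.2310×15.452 + 0.1901×44.925 + 0.1489×92.505 + 0.1895×243.028 + 0.1441×243.510 + 0.0963×488.052 = 154.0491 per 1 000.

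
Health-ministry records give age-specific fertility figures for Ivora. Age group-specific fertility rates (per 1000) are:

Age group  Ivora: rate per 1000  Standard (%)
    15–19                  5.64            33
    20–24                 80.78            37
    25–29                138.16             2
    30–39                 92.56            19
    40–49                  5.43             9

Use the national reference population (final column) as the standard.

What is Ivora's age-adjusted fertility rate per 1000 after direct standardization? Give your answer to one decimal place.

Standard weights: 0.33, 0.37, 0.02, 0.19, 0.09.
Standardized rate: 0.3300×5.64 + 0.3700×80.78 + 0.0200×138.16 + 0.1900×92.56 + 0.0900×5.43 = 52.5881 per 1000.

52.6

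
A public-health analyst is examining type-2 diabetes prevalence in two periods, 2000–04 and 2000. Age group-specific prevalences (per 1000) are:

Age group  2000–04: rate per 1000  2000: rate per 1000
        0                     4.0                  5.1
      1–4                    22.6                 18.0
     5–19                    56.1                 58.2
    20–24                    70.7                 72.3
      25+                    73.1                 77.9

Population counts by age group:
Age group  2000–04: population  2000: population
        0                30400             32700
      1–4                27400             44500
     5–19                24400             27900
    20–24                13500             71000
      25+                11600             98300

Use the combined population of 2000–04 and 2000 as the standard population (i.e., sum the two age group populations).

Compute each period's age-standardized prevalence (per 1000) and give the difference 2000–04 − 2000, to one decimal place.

Combined standard total = 381700; weights = 0.1653, 0.1884, 0.1370, 0.2214, 0.2879.
2000–04: 0.1653×4.0 + 0.1884×22.6 + 0.1370×56.1 + 0.2214×70.7 + 0.2879×73.1 = 49.3037 per 1000.
2000: 0.1653×5.1 + 0.1884×18.0 + 0.1370×58.2 + 0.2214×72.3 + 0.2879×77.9 = 50.6430 per 1000.
Difference = 49.3037 − 50.6430 = -1.3393.

-1.3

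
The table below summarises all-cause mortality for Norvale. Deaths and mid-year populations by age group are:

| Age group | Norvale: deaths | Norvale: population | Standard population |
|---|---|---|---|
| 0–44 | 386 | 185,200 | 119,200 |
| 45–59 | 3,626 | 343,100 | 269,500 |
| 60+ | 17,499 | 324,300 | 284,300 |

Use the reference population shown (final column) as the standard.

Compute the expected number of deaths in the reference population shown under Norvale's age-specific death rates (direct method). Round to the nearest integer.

18437

Age-specific rates per 100,000 for Norvale: 208.42, 1056.83, 5395.93.
Expected deaths = Σ (standard pop × age-specific rate ÷ 100,000)
= 119,200×208.42/100,000 + 269,500×1056.83/100,000 + 284,300×5395.93/100,000
= 248.44 + 2848.17 + 15340.63 = 18437.24.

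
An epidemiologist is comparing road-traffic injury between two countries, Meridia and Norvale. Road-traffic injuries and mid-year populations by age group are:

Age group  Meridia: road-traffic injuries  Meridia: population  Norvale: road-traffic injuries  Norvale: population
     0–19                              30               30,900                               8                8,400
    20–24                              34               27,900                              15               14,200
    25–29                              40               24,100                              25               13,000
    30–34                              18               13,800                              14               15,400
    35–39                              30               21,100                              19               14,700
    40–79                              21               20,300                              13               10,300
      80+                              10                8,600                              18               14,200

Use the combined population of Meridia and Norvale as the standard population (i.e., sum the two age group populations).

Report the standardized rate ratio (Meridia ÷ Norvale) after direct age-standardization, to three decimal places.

Age-specific rates per 100,000 for Meridia: 97.09, 121.86, 165.98, 130.43, 142.18, 103.45, 116.28.
For Norvale: 95.24, 105.63, 192.31, 90.91, 129.25, 126.21, 126.76.
Combined standard total = 236,900; weights = 0.1659, 0.1777, 0.1566, 0.1233, 0.1511, 0.1292, 0.0962.
Meridia: 0.1659×97.09 + 0.1777×121.86 + 0.1566×165.98 + 0.1233×130.43 + 0.1511×142.18 + 0.1292×103.45 + 0.0962×116.28 = 125.8721 per 100,000.
Norvale: 0.1659×95.24 + 0.1777×105.63 + 0.1566×192.31 + 0.1233×90.91 + 0.1511×129.25 + 0.1292×126.21 + 0.0962×126.76 = 123.9286 per 100,000.
Ratio = 125.8721 ÷ 123.9286 = 1.01568.

1.016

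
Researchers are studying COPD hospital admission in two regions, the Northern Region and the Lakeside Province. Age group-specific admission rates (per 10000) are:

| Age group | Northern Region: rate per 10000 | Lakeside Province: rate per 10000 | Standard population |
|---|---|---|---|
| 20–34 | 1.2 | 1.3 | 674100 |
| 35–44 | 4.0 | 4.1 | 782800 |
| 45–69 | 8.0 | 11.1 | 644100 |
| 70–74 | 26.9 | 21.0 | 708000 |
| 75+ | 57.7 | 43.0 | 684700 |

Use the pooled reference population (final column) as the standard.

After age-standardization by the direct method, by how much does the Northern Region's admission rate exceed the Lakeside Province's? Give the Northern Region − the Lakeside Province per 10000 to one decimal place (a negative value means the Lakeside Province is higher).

3.5

Standard total = 3493700; weights = 0.1929, 0.2241, 0.1844, 0.2027, 0.1960.
The Northern Region: 0.1929×1.2 + 0.2241×4.0 + 0.1844×8.0 + 0.2027×26.9 + 0.1960×57.7 = 19.3621 per 10000.
The Lakeside Province: 0.1929×1.3 + 0.2241×4.1 + 0.1844×11.1 + 0.2027×21.0 + 0.1960×43.0 = 15.8987 per 10000.
Difference = 19.3621 − 15.8987 = 3.4633.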